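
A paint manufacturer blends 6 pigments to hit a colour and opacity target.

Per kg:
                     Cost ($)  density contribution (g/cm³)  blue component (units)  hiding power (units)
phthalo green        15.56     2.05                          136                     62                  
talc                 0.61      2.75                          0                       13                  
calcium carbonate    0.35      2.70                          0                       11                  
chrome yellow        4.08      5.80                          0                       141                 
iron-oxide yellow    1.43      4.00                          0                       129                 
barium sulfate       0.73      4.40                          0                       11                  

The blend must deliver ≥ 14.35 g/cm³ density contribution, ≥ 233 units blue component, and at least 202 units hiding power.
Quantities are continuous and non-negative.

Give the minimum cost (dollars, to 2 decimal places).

$28.48

Let x1 = kg of phthalo green, x2 = kg of talc, x3 = kg of calcium carbonate, x4 = kg of chrome yellow, x5 = kg of iron-oxide yellow, x6 = kg of barium sulfate.
Minimize 15.56x1 + 0.61x2 + 0.35x3 + 4.08x4 + 1.43x5 + 0.73x6 s.t.:
  2.05x1 + 2.75x2 + 2.7x3 + 5.8x4 + 4x5 + 4.4x6 ≥ 14.35   (density contribution)
  136x1 ≥ 233   (blue component)
  62x1 + 13x2 + 11x3 + 141x4 + 129x5 + 11x6 ≥ 202   (hiding power)
  x1, x2, x3, x4, x5, x6 ≥ 0.
The cheapest feasible vertex uses only phthalo green, calcium carbonate, iron-oxide yellow; talc, chrome yellow, barium sulfate are not used. The density contribution, blue component, hiding power requirements are met with equality.
That vertex is x1 = 1.713, x3 = 3.335, x5 = 0.4581.
Hence cost = 15.56·1.713 + 0.35·3.335 + 1.43·0.4581 = $28.4766.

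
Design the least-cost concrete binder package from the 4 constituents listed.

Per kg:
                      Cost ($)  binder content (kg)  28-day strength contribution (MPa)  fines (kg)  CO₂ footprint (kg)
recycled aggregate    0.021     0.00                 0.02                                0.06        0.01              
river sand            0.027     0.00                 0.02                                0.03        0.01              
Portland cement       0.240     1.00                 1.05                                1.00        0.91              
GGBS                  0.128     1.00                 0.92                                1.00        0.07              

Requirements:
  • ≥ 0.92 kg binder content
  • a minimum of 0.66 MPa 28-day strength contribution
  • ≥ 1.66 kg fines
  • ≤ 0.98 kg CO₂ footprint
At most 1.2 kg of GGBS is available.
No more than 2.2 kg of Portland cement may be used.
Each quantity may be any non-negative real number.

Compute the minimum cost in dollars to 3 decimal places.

$0.264

Let x1 = kg of recycled aggregate, x2 = kg of river sand, x3 = kg of Portland cement, x4 = kg of GGBS.
Minimize 0.021x1 + 0.027x2 + 0.24x3 + 0.128x4 s.t.:
  1x3 + 1x4 ≥ 0.92   (binder content)
  0.02x1 + 0.02x2 + 1.05x3 + 0.92x4 ≥ 0.66   (28-day strength contribution)
  0.06x1 + 0.03x2 + 1x3 + 1x4 ≥ 1.66   (fines)
  0.01x1 + 0.01x2 + 0.91x3 + 0.07x4 ≤ 0.98   (CO₂ footprint)
  x4 ≤ 1.2
  x3 ≤ 2.2
  x1, x2, x3, x4 ≥ 0.
The minimum-cost mix takes nothing from recycled aggregate, river sand — only Portland cement, GGBS. There the fines and the GGBS cap constraints are tight.
So Portland cement = 0.46 kg, GGBS = 1.2 kg.
Total cost: 0.24·0.46 + 0.128·1.2 = 0.26400.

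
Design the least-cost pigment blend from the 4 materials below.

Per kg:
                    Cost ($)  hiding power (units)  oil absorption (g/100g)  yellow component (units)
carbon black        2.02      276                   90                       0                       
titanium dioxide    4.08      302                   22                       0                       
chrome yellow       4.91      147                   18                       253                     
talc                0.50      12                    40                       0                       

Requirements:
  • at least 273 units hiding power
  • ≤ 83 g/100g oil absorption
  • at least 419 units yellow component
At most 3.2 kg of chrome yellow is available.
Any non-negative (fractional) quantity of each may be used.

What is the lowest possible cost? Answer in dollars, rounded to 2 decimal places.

$8.35

Let x1 = kg of carbon black, x2 = kg of titanium dioxide, x3 = kg of chrome yellow, x4 = kg of talc.
Minimise 2.02x1 + 4.08x2 + 4.91x3 + 0.5x4 s.t.:
  276x1 + 302x2 + 147x3 + 12x4 ≥ 273   (hiding power)
  90x1 + 22x2 + 18x3 + 40x4 ≤ 83   (oil absorption)
  253x3 ≥ 419   (yellow component)
  x3 ≤ 3.2
  x1, x2, x3, x4 ≥ 0.
The optimal basis is {carbon black, chrome yellow}; titanium dioxide, talc drop out. The hiding power and yellow component requirements are met with equality.
So carbon black = 0.1071 kg, chrome yellow = 1.656 kg.
Cost = 2.02·0.1071 + 4.91·1.656 = 8.3473.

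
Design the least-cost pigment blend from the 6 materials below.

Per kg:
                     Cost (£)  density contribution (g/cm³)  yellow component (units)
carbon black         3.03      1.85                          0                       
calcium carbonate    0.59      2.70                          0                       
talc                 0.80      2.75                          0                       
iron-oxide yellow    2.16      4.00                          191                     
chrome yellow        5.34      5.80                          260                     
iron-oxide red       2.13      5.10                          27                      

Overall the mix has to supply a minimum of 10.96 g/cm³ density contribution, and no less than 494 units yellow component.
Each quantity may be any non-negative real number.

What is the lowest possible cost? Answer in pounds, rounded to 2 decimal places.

Let x1 = kg of carbon black, x2 = kg of calcium carbonate, x3 = kg of talc, x4 = kg of iron-oxide yellow, x5 = kg of chrome yellow, x6 = kg of iron-oxide red.
Minimize 3.03x1 + 0.59x2 + 0.8x3 + 2.16x4 + 5.34x5 + 2.13x6 s.t.:
  1.85x1 + 2.7x2 + 2.75x3 + 4x4 + 5.8x5 + 5.1x6 ≥ 10.96   (density contribution)
  191x4 + 260x5 + 27x6 ≥ 494   (yellow component)
  x1, x2, x3, x4, x5, x6 ≥ 0.
At the optimum only calcium carbonate, iron-oxide yellow are positive (carbon black, talc, chrome yellow, iron-oxide red = 0). The density contribution and yellow component requirements are met with equality.
So calcium carbonate = 0.2276 kg, iron-oxide yellow = 2.586 kg.
Hence cost = 0.59·0.2276 + 2.16·2.586 = £5.7200.

£5.72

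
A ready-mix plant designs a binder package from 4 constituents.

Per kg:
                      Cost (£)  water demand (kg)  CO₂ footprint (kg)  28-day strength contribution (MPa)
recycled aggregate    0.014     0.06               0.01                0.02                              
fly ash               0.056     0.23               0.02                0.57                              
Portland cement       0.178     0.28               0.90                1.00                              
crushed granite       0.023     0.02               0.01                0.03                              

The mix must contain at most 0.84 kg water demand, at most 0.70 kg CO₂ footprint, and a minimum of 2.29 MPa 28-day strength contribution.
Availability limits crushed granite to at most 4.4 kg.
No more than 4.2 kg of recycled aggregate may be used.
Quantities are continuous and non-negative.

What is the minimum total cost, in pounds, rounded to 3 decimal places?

Let x1 = kg of recycled aggregate, x2 = kg of fly ash, x3 = kg of Portland cement, x4 = kg of crushed granite.
Minimise 0.014x1 + 0.056x2 + 0.178x3 + 0.023x4 with:
  0.06x1 + 0.23x2 + 0.28x3 + 0.02x4 ≤ 0.84   (water demand)
  0.01x1 + 0.02x2 + 0.9x3 + 0.01x4 ≤ 0.7   (CO₂ footprint)
  0.02x1 + 0.57x2 + 1x3 + 0.03x4 ≥ 2.29   (28-day strength contribution)
  x4 ≤ 4.4
  x1 ≤ 4.2
  x1, x2, x3, x4 ≥ 0.
The cheapest feasible vertex uses only fly ash, Portland cement; recycled aggregate, crushed granite are not used. The water demand and 28-day strength contribution requirements are met with equality.
Solving gives x2 = 2.824, x3 = 0.6804.
Cost = 0.056·2.824 + 0.178·0.6804 = 0.27926.

£0.279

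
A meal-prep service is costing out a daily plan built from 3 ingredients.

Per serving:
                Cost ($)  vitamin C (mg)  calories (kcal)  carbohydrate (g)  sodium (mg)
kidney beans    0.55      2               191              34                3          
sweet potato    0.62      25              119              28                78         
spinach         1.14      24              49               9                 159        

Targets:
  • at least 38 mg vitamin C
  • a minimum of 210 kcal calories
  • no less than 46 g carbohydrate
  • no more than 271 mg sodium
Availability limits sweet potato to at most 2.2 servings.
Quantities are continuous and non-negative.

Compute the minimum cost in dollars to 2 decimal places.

$1.02

Let x1 = servings of kidney beans, x2 = servings of sweet potato, x3 = servings of spinach.
min 0.55x1 + 0.62x2 + 1.14x3 with:
  2x1 + 25x2 + 24x3 ≥ 38   (vitamin C)
  191x1 + 119x2 + 49x3 ≥ 210   (calories)
  34x1 + 28x2 + 9x3 ≥ 46   (carbohydrate)
  3x1 + 78x2 + 159x3 ≤ 271   (sodium)
  x2 ≤ 2.2
  x1, x2, x3 ≥ 0.
The minimum-cost mix takes nothing from spinach — only kidney beans, sweet potato. There the vitamin C and calories constraints are tight.
That vertex is x1 = 0.1605, x2 = 1.507.
Total cost: 0.55·0.1605 + 0.62·1.507 = 1.0226.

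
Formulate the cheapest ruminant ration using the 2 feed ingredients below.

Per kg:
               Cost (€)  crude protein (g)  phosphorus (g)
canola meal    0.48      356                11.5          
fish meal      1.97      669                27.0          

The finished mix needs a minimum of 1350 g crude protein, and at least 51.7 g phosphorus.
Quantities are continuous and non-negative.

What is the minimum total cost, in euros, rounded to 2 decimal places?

€2.16

Let x1 = kg of canola meal, x2 = kg of fish meal.
Minimise 0.48x1 + 1.97x2 subject to:
  356x1 + 669x2 ≥ 1350   (crude protein)
  11.5x1 + 27x2 ≥ 51.7   (phosphorus)
  x1, x2 ≥ 0.
The cheapest feasible vertex uses only canola meal; fish meal is not used. Binding constraint: phosphorus.
Solving gives x1 = 4.496.
Total cost: 0.48·4.496 = 2.1581.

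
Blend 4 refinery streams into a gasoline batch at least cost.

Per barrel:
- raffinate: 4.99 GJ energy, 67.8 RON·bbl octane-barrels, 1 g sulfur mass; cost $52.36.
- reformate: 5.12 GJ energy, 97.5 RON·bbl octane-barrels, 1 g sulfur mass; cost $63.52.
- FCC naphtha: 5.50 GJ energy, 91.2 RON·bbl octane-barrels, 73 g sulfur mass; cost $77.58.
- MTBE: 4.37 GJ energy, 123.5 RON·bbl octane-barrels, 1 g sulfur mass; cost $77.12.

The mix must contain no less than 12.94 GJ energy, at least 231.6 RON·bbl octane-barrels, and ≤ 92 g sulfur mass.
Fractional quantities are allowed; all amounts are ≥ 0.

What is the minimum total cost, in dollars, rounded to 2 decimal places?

$155.34

This is a linear program. Let x1 = barrels of raffinate, x2 = barrels of reformate, x3 = barrels of FCC naphtha, x4 = barrels of MTBE.
Minimise 52.36x1 + 63.52x2 + 77.58x3 + 77.12x4 s.t.:
  4.99x1 + 5.12x2 + 5.5x3 + 4.37x4 ≥ 12.94   (energy)
  67.8x1 + 97.5x2 + 91.2x3 + 123.5x4 ≥ 231.6   (octane-barrels)
  1x1 + 1x2 + 73x3 + 1x4 ≤ 92   (sulfur mass)
  x1, x2, x3, x4 ≥ 0.
The cheapest feasible vertex uses only raffinate, reformate; FCC naphtha, MTBE are not used. Binding constraints: energy and octane-barrels.
Solving gives x1 = 0.5442, x2 = 1.997.
Cost = 52.36·0.5442 + 63.52·1.997 = 155.3438.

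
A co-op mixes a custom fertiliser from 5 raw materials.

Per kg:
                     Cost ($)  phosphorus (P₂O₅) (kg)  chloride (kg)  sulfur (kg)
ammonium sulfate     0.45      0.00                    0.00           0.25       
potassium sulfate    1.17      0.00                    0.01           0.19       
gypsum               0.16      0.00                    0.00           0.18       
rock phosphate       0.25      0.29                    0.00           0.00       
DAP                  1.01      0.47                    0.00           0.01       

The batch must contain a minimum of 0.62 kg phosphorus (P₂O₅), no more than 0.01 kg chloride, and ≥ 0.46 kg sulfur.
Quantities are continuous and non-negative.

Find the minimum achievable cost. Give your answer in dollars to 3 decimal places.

$0.943

Let x1 = kg of ammonium sulfate, x2 = kg of potassium sulfate, x3 = kg of gypsum, x4 = kg of rock phosphate, x5 = kg of DAP.
min 0.45x1 + 1.17x2 + 0.16x3 + 0.25x4 + 1.01x5 with:
  0.29x4 + 0.47x5 ≥ 0.62   (phosphorus (P₂O₅))
  0.01x2 ≤ 0.01   (chloride)
  0.25x1 + 0.19x2 + 0.18x3 + 0.01x5 ≥ 0.46   (sulfur)
  x1, x2, x3, x4, x5 ≥ 0.
At the optimum only gypsum, rock phosphate are positive (ammonium sulfate, potassium sulfate, DAP = 0). The phosphorus (P₂O₅) and sulfur requirements are met with equality.
So gypsum = 2.556 kg, rock phosphate = 2.138 kg.
Objective = 0.16·2.556 + 0.25·2.138 = 0.94346.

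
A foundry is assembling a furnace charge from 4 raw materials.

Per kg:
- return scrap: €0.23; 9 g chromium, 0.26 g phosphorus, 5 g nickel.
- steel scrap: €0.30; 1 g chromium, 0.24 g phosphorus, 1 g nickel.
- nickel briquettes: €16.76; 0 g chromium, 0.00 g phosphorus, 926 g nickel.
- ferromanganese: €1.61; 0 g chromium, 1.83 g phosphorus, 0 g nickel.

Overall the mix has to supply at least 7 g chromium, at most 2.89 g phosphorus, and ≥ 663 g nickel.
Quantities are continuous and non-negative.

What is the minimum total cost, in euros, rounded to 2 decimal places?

This is a linear program. Let x1 = kg of return scrap, x2 = kg of steel scrap, x3 = kg of nickel briquettes, x4 = kg of ferromanganese.
min 0.23x1 + 0.3x2 + 16.76x3 + 1.61x4 with:
  9x1 + 1x2 ≥ 7   (chromium)
  0.26x1 + 0.24x2 + 1.83x4 ≤ 2.89   (phosphorus)
  5x1 + 1x2 + 926x3 ≥ 663   (nickel)
  x1, x2, x3, x4 ≥ 0.
The minimum-cost mix takes nothing from steel scrap, ferromanganese — only return scrap, nickel briquettes. There the chromium and nickel constraints are tight.
Solving gives x1 = 0.7778, x3 = 0.7118.
Total cost: 0.23·0.7778 + 16.76·0.7118 = 12.1087.

€12.11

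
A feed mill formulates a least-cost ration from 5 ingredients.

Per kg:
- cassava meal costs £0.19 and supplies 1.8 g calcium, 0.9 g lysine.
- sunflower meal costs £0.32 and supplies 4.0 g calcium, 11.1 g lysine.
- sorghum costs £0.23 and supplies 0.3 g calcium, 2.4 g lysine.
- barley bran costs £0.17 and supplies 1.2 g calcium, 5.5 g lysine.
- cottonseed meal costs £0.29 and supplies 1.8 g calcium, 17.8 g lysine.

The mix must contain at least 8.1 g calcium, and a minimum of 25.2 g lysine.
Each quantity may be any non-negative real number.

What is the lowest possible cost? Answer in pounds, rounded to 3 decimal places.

This is a linear program. Let x1 = kg of cassava meal, x2 = kg of sunflower meal, x3 = kg of sorghum, x4 = kg of barley bran, x5 = kg of cottonseed meal.
Minimize 0.19x1 + 0.32x2 + 0.23x3 + 0.17x4 + 0.29x5 s.t.:
  1.8x1 + 4x2 + 0.3x3 + 1.2x4 + 1.8x5 ≥ 8.1   (calcium)
  0.9x1 + 11.1x2 + 2.4x3 + 5.5x4 + 17.8x5 ≥ 25.2   (lysine)
  x1, x2, x3, x4, x5 ≥ 0.
The minimum-cost mix takes nothing from cassava meal, sorghum, barley bran — only sunflower meal, cottonseed meal. The calcium and lysine requirements are met with equality.
That vertex is x2 = 1.929, x5 = 0.2126.
Total cost: 0.32·1.929 + 0.29·0.2126 = 0.67893.

£0.679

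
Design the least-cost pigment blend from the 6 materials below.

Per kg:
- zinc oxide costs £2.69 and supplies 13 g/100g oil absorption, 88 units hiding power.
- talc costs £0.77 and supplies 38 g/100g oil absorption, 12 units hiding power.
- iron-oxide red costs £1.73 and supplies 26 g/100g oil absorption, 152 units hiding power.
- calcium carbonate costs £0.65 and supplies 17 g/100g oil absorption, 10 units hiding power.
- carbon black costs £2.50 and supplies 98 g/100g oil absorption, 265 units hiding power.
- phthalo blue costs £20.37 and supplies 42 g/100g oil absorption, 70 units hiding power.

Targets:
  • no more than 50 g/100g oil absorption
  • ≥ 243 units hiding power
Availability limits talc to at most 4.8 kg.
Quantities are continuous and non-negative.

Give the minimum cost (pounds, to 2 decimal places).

Let x1 = kg of zinc oxide, x2 = kg of talc, x3 = kg of iron-oxide red, x4 = kg of calcium carbonate, x5 = kg of carbon black, x6 = kg of phthalo blue.
Minimize 2.69x1 + 0.77x2 + 1.73x3 + 0.65x4 + 2.5x5 + 20.37x6 subject to:
  13x1 + 38x2 + 26x3 + 17x4 + 98x5 + 42x6 ≤ 50   (oil absorption)
  88x1 + 12x2 + 152x3 + 10x4 + 265x5 + 70x6 ≥ 243   (hiding power)
  x2 ≤ 4.8
  x1, x2, x3, x4, x5, x6 ≥ 0.
The cheapest feasible vertex uses only iron-oxide red, carbon black; zinc oxide, talc, calcium carbonate, phthalo blue are not used. The oil absorption and hiding power requirements are met with equality.
Optimal quantities: iron-oxide red = 1.32 kg, carbon black = 0.1601 kg.
Objective = 1.73·1.32 + 2.5·0.1601 = 2.6839.

£2.68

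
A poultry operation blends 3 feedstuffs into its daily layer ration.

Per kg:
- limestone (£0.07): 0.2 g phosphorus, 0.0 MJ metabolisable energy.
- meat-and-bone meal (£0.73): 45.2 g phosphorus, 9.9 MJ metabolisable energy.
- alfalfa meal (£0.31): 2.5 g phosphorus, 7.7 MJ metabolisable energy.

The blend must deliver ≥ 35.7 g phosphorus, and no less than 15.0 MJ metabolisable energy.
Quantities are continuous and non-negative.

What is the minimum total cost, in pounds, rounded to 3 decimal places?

Let x1 = kg of limestone, x2 = kg of meat-and-bone meal, x3 = kg of alfalfa meal.
Minimize 0.07x1 + 0.73x2 + 0.31x3 subject to:
  0.2x1 + 45.2x2 + 2.5x3 ≥ 35.7   (phosphorus)
  9.9x2 + 7.7x3 ≥ 15   (metabolisable energy)
  x1, x2, x3 ≥ 0.
At the optimum only meat-and-bone meal, alfalfa meal are positive (limestone = 0). The phosphorus and metabolisable energy requirements are met with equality.
So meat-and-bone meal = 0.7343 kg, alfalfa meal = 1.004 kg.
Total cost: 0.73·0.7343 + 0.31·1.004 = 0.84728.

£0.847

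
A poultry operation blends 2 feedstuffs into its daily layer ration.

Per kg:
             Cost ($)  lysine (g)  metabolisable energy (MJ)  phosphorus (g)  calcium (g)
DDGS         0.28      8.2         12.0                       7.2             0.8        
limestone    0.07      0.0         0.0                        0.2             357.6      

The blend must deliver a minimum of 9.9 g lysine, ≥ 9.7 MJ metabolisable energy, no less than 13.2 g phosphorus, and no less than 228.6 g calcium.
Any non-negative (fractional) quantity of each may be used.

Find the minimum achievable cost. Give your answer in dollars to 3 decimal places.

$0.553

Set it up as a linear program. Let x1 = kg of DDGS, x2 = kg of limestone.
Minimize 0.28x1 + 0.07x2 subject to:
  8.2x1 ≥ 9.9   (lysine)
  12x1 ≥ 9.7   (metabolisable energy)
  7.2x1 + 0.2x2 ≥ 13.2   (phosphorus)
  0.8x1 + 357.6x2 ≥ 228.6   (calcium)
  x1, x2 ≥ 0.
Both inputs are positive at the optimum. The phosphorus and calcium requirements are met with equality.
That vertex is x1 = 1.816, x2 = 0.6352.
Cost = 0.28·1.816 + 0.07·0.6352 = 0.55294.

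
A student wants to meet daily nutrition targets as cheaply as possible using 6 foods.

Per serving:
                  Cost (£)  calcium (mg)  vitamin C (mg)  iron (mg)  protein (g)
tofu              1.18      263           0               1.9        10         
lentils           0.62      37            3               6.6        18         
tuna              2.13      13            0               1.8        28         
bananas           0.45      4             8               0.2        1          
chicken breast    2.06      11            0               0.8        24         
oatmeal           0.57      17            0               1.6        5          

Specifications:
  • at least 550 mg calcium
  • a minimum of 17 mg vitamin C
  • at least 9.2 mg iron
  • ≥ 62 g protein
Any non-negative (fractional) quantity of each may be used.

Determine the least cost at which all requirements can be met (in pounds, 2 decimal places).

Let x1 = servings of tofu, x2 = servings of lentils, x3 = servings of tuna, x4 = servings of bananas, x5 = servings of chicken breast, x6 = servings of oatmeal.
min 1.18x1 + 0.62x2 + 2.13x3 + 0.45x4 + 2.06x5 + 0.57x6 with:
  263x1 + 37x2 + 13x3 + 4x4 + 11x5 + 17x6 ≥ 550   (calcium)
  3x2 + 8x4 ≥ 17   (vitamin C)
  1.9x1 + 6.6x2 + 1.8x3 + 0.2x4 + 0.8x5 + 1.6x6 ≥ 9.2   (iron)
  10x1 + 18x2 + 28x3 + 1x4 + 24x5 + 5x6 ≥ 62   (protein)
  x1, x2, x3, x4, x5, x6 ≥ 0.
The minimum-cost mix takes nothing from tuna, chicken breast, oatmeal — only tofu, lentils, bananas. Binding constraints: calcium, vitamin C, protein.
So tofu = 1.733 servings, lentils = 2.414 servings, bananas = 1.22 servings.
Hence cost = 1.18·1.733 + 0.62·2.414 + 0.45·1.22 = £4.0906.

£4.09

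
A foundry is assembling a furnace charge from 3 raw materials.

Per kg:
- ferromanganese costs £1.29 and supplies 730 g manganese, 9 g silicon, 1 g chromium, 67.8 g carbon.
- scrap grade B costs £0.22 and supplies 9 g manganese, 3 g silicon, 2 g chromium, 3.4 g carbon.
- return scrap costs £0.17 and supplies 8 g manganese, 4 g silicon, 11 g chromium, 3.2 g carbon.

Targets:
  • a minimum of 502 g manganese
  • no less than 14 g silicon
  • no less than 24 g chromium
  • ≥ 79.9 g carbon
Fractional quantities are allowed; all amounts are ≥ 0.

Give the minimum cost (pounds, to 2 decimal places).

£1.75

Let x1 = kg of ferromanganese, x2 = kg of scrap grade B, x3 = kg of return scrap.
Minimize 1.29x1 + 0.22x2 + 0.17x3 with:
  730x1 + 9x2 + 8x3 ≥ 502   (manganese)
  9x1 + 3x2 + 4x3 ≥ 14   (silicon)
  1x1 + 2x2 + 11x3 ≥ 24   (chromium)
  67.8x1 + 3.4x2 + 3.2x3 ≥ 79.9   (carbon)
  x1, x2, x3 ≥ 0.
The optimal basis is {ferromanganese, return scrap}; scrap grade B drops out. Binding constraints: chromium and carbon.
So ferromanganese = 1.08 kg, return scrap = 2.084 kg.
Cost = 1.29·1.08 + 0.17·2.084 = 1.7475.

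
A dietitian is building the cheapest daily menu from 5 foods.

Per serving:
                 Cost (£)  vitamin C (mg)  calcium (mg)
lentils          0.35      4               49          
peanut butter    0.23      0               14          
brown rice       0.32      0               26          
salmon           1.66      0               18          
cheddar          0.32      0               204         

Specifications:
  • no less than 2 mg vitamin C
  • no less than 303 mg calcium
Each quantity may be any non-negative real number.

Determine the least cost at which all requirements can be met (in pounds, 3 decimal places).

£0.612

Let x1 = servings of lentils, x2 = servings of peanut butter, x3 = servings of brown rice, x4 = servings of salmon, x5 = servings of cheddar.
min 0.35x1 + 0.23x2 + 0.32x3 + 1.66x4 + 0.32x5 with:
  4x1 ≥ 2   (vitamin C)
  49x1 + 14x2 + 26x3 + 18x4 + 204x5 ≥ 303   (calcium)
  x1, x2, x3, x4, x5 ≥ 0.
The cheapest feasible vertex uses only lentils, cheddar; peanut butter, brown rice, salmon are not used. Binding constraints: vitamin C and calcium.
So lentils = 0.5 servings, cheddar = 1.365 servings.
Objective = 0.35·0.5 + 0.32·1.365 = 0.61180.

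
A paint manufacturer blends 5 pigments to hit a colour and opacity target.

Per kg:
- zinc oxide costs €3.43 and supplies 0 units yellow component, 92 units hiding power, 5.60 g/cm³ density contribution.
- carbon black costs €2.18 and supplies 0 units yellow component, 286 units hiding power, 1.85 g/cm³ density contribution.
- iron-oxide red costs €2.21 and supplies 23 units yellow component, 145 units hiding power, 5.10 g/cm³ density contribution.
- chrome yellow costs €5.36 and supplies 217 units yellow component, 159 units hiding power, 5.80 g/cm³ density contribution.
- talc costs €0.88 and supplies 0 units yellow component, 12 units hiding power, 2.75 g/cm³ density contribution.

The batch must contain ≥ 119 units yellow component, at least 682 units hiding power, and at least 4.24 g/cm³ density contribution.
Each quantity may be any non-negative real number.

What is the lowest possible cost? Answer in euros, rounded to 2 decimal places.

This is a linear program. Let x1 = kg of zinc oxide, x2 = kg of carbon black, x3 = kg of iron-oxide red, x4 = kg of chrome yellow, x5 = kg of talc.
min 3.43x1 + 2.18x2 + 2.21x3 + 5.36x4 + 0.88x5 with:
  23x3 + 217x4 ≥ 119   (yellow component)
  92x1 + 286x2 + 145x3 + 159x4 + 12x5 ≥ 682   (hiding power)
  5.6x1 + 1.85x2 + 5.1x3 + 5.8x4 + 2.75x5 ≥ 4.24   (density contribution)
  x1, x2, x3, x4, x5 ≥ 0.
The cheapest feasible vertex uses only carbon black, chrome yellow; zinc oxide, iron-oxide red, talc are not used. There the yellow component and hiding power constraints are tight.
Optimal quantities: carbon black = 2.08 kg, chrome yellow = 0.5484 kg.
Cost = 2.18·2.08 + 5.36·0.5484 = 7.4738.

€7.47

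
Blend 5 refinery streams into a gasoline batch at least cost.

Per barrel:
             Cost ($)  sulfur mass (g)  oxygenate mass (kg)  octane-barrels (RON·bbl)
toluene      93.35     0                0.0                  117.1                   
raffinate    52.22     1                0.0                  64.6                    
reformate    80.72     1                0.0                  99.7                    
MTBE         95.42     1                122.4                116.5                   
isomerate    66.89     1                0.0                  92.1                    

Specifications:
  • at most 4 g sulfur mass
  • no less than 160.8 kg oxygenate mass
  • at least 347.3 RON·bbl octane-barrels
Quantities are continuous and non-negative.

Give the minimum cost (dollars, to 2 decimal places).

$266.44

Let x1 = barrels of toluene, x2 = barrels of raffinate, x3 = barrels of reformate, x4 = barrels of MTBE, x5 = barrels of isomerate.
Minimize 93.35x1 + 52.22x2 + 80.72x3 + 95.42x4 + 66.89x5 subject to:
  1x2 + 1x3 + 1x4 + 1x5 ≤ 4   (sulfur mass)
  122.4x4 ≥ 160.8   (oxygenate mass)
  117.1x1 + 64.6x2 + 99.7x3 + 116.5x4 + 92.1x5 ≥ 347.3   (octane-barrels)
  x1, x2, x3, x4, x5 ≥ 0.
At the optimum only MTBE, isomerate are positive (toluene, raffinate, reformate = 0). There the oxygenate mass and octane-barrels constraints are tight.
That vertex is x4 = 1.31373, x5 = 2.10913.
Hence cost = 95.42·1.31373 + 66.89·2.10913 = $266.4358.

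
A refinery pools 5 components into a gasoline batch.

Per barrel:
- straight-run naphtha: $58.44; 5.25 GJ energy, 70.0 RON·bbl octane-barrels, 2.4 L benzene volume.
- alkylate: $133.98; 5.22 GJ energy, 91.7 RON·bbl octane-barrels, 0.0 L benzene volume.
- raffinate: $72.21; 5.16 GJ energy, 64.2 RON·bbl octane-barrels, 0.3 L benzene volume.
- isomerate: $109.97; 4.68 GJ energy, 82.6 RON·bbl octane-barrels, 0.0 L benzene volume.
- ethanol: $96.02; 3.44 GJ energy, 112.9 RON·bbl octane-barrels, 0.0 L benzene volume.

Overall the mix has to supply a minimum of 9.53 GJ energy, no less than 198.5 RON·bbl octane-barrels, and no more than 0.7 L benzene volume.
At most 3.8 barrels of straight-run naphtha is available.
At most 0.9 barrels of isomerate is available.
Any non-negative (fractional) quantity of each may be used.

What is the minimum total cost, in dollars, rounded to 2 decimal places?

Set it up as a linear program. Let x1 = barrels of straight-run naphtha, x2 = barrels of alkylate, x3 = barrels of raffinate, x4 = barrels of isomerate, x5 = barrels of ethanol.
min 58.44x1 + 133.98x2 + 72.21x3 + 109.97x4 + 96.02x5 with:
  5.25x1 + 5.22x2 + 5.16x3 + 4.68x4 + 3.44x5 ≥ 9.53   (energy)
  70x1 + 91.7x2 + 64.2x3 + 82.6x4 + 112.9x5 ≥ 198.5   (octane-barrels)
  2.4x1 + 0.3x3 ≤ 0.7   (benzene volume)
  x1 ≤ 3.8
  x4 ≤ 0.9
  x1, x2, x3, x4, x5 ≥ 0.
The cheapest feasible vertex uses only straight-run naphtha, raffinate, ethanol; alkylate, isomerate are not used. There the energy, octane-barrels, benzene volume constraints are tight.
So straight-run naphtha = 0.177397 barrels, raffinate = 0.914161 barrels, ethanol = 1.12837 barrels.
Hence cost = 58.44·0.177397 + 72.21·0.914161 + 96.02·1.12837 = $184.7247.

$184.72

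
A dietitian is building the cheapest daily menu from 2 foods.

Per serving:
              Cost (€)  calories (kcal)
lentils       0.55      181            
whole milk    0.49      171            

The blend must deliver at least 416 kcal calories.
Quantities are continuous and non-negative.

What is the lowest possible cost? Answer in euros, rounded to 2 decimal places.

€1.19

This is a linear program. Let x1 = servings of lentils, x2 = servings of whole milk.
min 0.55x1 + 0.49x2 s.t.:
  181x1 + 171x2 ≥ 416   (calories)
  x1, x2 ≥ 0.
The cheapest feasible vertex uses only whole milk; lentils is not used. There the calories constraint is tight.
Solving gives x2 = 2.433.
Hence cost = 0.49·2.433 = €1.1922.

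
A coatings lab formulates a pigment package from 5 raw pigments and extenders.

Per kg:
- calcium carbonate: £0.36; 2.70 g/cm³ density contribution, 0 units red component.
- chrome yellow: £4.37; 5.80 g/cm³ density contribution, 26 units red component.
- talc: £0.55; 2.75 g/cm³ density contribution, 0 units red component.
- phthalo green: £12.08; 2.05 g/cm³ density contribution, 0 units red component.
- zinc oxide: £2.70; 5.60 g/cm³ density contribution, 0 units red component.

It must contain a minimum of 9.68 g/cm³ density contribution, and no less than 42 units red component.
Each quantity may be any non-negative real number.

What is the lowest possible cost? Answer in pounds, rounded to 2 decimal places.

£7.10

Let x1 = kg of calcium carbonate, x2 = kg of chrome yellow, x3 = kg of talc, x4 = kg of phthalo green, x5 = kg of zinc oxide.
Minimize 0.36x1 + 4.37x2 + 0.55x3 + 12.08x4 + 2.7x5 s.t.:
  2.7x1 + 5.8x2 + 2.75x3 + 2.05x4 + 5.6x5 ≥ 9.68   (density contribution)
  26x2 ≥ 42   (red component)
  x1, x2, x3, x4, x5 ≥ 0.
The minimum-cost mix takes nothing from talc, phthalo green, zinc oxide — only calcium carbonate, chrome yellow. Binding constraints: density contribution and red component.
Solving gives x1 = 0.1151, x2 = 1.615.
Hence cost = 0.36·0.1151 + 4.37·1.615 = £7.0990.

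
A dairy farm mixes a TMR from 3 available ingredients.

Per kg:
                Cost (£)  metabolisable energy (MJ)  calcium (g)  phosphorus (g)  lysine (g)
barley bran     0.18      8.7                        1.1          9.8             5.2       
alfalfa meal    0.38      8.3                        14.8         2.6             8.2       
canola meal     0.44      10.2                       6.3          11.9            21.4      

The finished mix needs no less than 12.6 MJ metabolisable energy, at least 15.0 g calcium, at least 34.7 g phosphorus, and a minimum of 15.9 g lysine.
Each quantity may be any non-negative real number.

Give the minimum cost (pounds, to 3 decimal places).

Set it up as a linear program. Let x1 = kg of barley bran, x2 = kg of alfalfa meal, x3 = kg of canola meal.
Minimize 0.18x1 + 0.38x2 + 0.44x3 s.t.:
  8.7x1 + 8.3x2 + 10.2x3 ≥ 12.6   (metabolisable energy)
  1.1x1 + 14.8x2 + 6.3x3 ≥ 15   (calcium)
  9.8x1 + 2.6x2 + 11.9x3 ≥ 34.7   (phosphorus)
  5.2x1 + 8.2x2 + 21.4x3 ≥ 15.9   (lysine)
  x1, x2, x3 ≥ 0.
The minimum-cost mix takes nothing from canola meal — only barley bran, alfalfa meal. The calcium and phosphorus requirements are met with equality.
That vertex is x1 = 3.338, x2 = 0.7654.
Objective = 0.18·3.338 + 0.38·0.7654 = 0.89169.

£0.892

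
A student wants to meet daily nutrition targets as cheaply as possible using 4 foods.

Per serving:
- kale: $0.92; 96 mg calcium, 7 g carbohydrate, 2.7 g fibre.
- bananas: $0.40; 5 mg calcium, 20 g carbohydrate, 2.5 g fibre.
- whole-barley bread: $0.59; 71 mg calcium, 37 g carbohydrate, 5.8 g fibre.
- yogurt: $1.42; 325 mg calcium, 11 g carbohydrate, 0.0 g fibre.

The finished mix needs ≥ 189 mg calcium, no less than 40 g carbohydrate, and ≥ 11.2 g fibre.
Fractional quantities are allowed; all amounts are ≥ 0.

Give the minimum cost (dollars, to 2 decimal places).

Set it up as a linear program. Let x1 = servings of kale, x2 = servings of bananas, x3 = servings of whole-barley bread, x4 = servings of yogurt.
Minimise 0.92x1 + 0.4x2 + 0.59x3 + 1.42x4 with:
  96x1 + 5x2 + 71x3 + 325x4 ≥ 189   (calcium)
  7x1 + 20x2 + 37x3 + 11x4 ≥ 40   (carbohydrate)
  2.7x1 + 2.5x2 + 5.8x3 ≥ 11.2   (fibre)
  x1, x2, x3, x4 ≥ 0.
The minimum-cost mix takes nothing from kale, bananas — only whole-barley bread, yogurt. There the calcium and fibre constraints are tight.
Optimal quantities: whole-barley bread = 1.931 servings, yogurt = 0.1597 servings.
Cost = 0.59·1.931 + 1.42·0.1597 = 1.3661.

$1.37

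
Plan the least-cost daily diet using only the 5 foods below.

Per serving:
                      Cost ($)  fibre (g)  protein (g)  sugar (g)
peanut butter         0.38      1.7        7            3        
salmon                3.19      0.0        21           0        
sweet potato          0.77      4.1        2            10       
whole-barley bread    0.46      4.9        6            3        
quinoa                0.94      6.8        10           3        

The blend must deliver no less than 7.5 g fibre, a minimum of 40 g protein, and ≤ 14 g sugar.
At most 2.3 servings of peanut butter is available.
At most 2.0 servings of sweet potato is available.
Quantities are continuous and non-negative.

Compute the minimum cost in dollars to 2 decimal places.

$3.13

Let x1 = servings of peanut butter, x2 = servings of salmon, x3 = servings of sweet potato, x4 = servings of whole-barley bread, x5 = servings of quinoa.
Minimise 0.38x1 + 3.19x2 + 0.77x3 + 0.46x4 + 0.94x5 subject to:
  1.7x1 + 4.1x3 + 4.9x4 + 6.8x5 ≥ 7.5   (fibre)
  7x1 + 21x2 + 2x3 + 6x4 + 10x5 ≥ 40   (protein)
  3x1 + 10x3 + 3x4 + 3x5 ≤ 14   (sugar)
  x1 ≤ 2.3
  x3 ≤ 2
  x1, x2, x3, x4, x5 ≥ 0.
The minimum-cost mix takes nothing from sweet potato, whole-barley bread — only peanut butter, salmon, quinoa. There the protein, sugar, the peanut butter cap constraints are tight.
So peanut butter = 2.3 servings, salmon = 0.01111 servings, quinoa = 2.367 servings.
Cost = 0.38·2.3 + 3.19·0.01111 + 0.94·2.367 = 3.1344.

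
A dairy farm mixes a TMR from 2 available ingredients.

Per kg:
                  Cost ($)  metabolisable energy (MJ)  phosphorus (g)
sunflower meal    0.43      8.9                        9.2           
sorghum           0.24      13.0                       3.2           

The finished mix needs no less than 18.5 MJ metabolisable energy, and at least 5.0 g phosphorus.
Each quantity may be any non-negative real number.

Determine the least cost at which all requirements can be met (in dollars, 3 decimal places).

Let x1 = kg of sunflower meal, x2 = kg of sorghum.
Minimize 0.43x1 + 0.24x2 subject to:
  8.9x1 + 13x2 ≥ 18.5   (metabolisable energy)
  9.2x1 + 3.2x2 ≥ 5   (phosphorus)
  x1, x2 ≥ 0.
Both inputs are positive at the optimum. The metabolisable energy and phosphorus requirements are met with equality.
Solving gives x1 = 0.06365, x2 = 1.379.
Hence cost = 0.43·0.06365 + 0.24·1.379 = $0.35833.

$0.358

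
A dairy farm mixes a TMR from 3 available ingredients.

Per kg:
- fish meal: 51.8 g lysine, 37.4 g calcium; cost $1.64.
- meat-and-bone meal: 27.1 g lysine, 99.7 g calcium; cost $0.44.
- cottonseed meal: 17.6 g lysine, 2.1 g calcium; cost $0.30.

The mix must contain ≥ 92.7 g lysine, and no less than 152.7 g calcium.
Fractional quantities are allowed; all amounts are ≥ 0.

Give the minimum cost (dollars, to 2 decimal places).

$1.51

Let x1 = kg of fish meal, x2 = kg of meat-and-bone meal, x3 = kg of cottonseed meal.
Minimise 1.64x1 + 0.44x2 + 0.3x3 subject to:
  51.8x1 + 27.1x2 + 17.6x3 ≥ 92.7   (lysine)
  37.4x1 + 99.7x2 + 2.1x3 ≥ 152.7   (calcium)
  x1, x2, x3 ≥ 0.
At the optimum only meat-and-bone meal is positive (fish meal, cottonseed meal = 0). The lysine requirement is met with equality.
So meat-and-bone meal = 3.421 kg.
Cost = 0.44·3.421 = 1.5052.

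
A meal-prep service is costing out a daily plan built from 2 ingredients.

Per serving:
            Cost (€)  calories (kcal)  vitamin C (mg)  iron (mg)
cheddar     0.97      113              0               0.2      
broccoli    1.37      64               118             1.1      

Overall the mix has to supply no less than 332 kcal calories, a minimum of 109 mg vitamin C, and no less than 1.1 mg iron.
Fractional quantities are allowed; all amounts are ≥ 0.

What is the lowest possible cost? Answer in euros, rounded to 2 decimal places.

€3.61

This is a linear program. Let x1 = servings of cheddar, x2 = servings of broccoli.
Minimize 0.97x1 + 1.37x2 s.t.:
  113x1 + 64x2 ≥ 332   (calories)
  118x2 ≥ 109   (vitamin C)
  0.2x1 + 1.1x2 ≥ 1.1   (iron)
  x1, x2 ≥ 0.
Both inputs are positive at the optimum. The calories and vitamin C requirements are met with equality.
Solving gives x1 = 2.415, x2 = 0.9237.
Total cost: 0.97·2.415 + 1.37·0.9237 = 3.6080.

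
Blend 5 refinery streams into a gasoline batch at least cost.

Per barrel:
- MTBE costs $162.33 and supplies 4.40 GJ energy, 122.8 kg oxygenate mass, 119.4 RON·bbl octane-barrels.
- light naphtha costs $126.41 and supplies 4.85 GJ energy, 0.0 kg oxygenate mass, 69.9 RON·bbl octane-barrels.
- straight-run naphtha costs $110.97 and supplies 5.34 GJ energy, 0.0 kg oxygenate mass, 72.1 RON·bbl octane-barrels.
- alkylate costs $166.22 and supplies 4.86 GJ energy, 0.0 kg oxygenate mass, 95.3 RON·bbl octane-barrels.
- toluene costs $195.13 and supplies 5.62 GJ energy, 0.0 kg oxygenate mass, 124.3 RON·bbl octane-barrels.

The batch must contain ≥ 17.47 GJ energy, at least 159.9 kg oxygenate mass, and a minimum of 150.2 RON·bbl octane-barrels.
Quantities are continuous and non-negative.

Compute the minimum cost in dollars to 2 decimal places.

$455.35

Let x1 = barrels of MTBE, x2 = barrels of light naphtha, x3 = barrels of straight-run naphtha, x4 = barrels of alkylate, x5 = barrels of toluene.
min 162.33x1 + 126.41x2 + 110.97x3 + 166.22x4 + 195.13x5 s.t.:
  4.4x1 + 4.85x2 + 5.34x3 + 4.86x4 + 5.62x5 ≥ 17.47   (energy)
  122.8x1 ≥ 159.9   (oxygenate mass)
  119.4x1 + 69.9x2 + 72.1x3 + 95.3x4 + 124.3x5 ≥ 150.2   (octane-barrels)
  x1, x2, x3, x4, x5 ≥ 0.
The minimum-cost mix takes nothing from light naphtha, alkylate, toluene — only MTBE, straight-run naphtha. Binding constraints: energy and oxygenate mass.
That vertex is x1 = 1.3021, x3 = 2.1986.
Cost = 162.33·1.3021 + 110.97·2.1986 = 455.3485.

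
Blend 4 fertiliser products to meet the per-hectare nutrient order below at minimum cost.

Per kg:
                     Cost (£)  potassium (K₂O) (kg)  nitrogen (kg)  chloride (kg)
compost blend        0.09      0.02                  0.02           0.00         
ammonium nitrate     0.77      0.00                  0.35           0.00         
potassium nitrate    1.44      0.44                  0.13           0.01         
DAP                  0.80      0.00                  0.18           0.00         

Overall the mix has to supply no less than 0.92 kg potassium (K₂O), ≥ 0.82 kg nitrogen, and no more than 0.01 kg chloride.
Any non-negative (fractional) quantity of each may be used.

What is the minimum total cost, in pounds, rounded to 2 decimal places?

This is a linear program. Let x1 = kg of compost blend, x2 = kg of ammonium nitrate, x3 = kg of potassium nitrate, x4 = kg of DAP.
min 0.09x1 + 0.77x2 + 1.44x3 + 0.8x4 subject to:
  0.02x1 + 0.44x3 ≥ 0.92   (potassium (K₂O))
  0.02x1 + 0.35x2 + 0.13x3 + 0.18x4 ≥ 0.82   (nitrogen)
  0.01x3 ≤ 0.01   (chloride)
  x1, x2, x3, x4 ≥ 0.
The optimal basis is {compost blend, potassium nitrate}; ammonium nitrate, DAP drop out. There the potassium (K₂O) and nitrogen constraints are tight.
Optimal quantities: compost blend = 38.9 kg, potassium nitrate = 0.3226 kg.
Cost = 0.09·38.9 + 1.44·0.3226 = 3.9655.

£3.97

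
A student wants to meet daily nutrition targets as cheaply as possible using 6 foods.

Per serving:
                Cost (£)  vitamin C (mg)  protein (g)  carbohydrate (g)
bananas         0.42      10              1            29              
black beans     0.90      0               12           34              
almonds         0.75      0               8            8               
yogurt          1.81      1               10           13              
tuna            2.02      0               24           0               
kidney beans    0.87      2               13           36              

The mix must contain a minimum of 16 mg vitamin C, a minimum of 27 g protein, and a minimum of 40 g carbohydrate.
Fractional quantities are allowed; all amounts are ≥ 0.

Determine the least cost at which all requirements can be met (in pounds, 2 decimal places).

£2.23

Treat it as an LP. Let x1 = servings of bananas, x2 = servings of black beans, x3 = servings of almonds, x4 = servings of yogurt, x5 = servings of tuna, x6 = servings of kidney beans.
min 0.42x1 + 0.9x2 + 0.75x3 + 1.81x4 + 2.02x5 + 0.87x6 s.t.:
  10x1 + 1x4 + 2x6 ≥ 16   (vitamin C)
  1x1 + 12x2 + 8x3 + 10x4 + 24x5 + 13x6 ≥ 27   (protein)
  29x1 + 34x2 + 8x3 + 13x4 + 36x6 ≥ 40   (carbohydrate)
  x1, x2, x3, x4, x5, x6 ≥ 0.
The cheapest feasible vertex uses only bananas, kidney beans; black beans, almonds, yogurt, tuna are not used. The vitamin C and protein requirements are met with equality.
Optimal quantities: bananas = 1.203 servings, kidney beans = 1.984 servings.
Total cost: 0.42·1.203 + 0.87·1.984 = 2.2313.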